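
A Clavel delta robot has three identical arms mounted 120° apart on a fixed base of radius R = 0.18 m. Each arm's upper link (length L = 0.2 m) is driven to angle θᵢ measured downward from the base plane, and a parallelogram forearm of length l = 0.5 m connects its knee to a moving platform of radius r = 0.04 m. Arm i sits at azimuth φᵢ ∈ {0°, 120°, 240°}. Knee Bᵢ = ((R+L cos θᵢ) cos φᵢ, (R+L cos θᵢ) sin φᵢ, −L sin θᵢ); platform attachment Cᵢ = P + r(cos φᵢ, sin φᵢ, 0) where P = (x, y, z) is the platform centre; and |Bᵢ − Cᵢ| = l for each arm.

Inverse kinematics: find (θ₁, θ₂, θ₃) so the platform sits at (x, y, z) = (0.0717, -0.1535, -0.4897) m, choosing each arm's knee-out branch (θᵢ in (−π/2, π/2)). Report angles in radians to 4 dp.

rotate P by −φ1: (0.0717, -0.1535, -0.4897)
  A=0.0683, B=-0.4897, C=(l²−L²−A²−y'²−z²)/(2L)=-0.1451
  θ1 = atan2(B,A) + arccos(C/0.4944) = 0.4364
rotate P by −φ2: (-0.1688, 0.0147, -0.4897)
  A cos θ + B sin θ = C:  0.3088·cos θ + -0.4897·sin θ = -0.3134
  θ2 = atan2(B,A) + arccos(C/0.5789) = 1.1347
arm 3 (φ=240.0°): x'=0.0971, y'=0.1388
  A cos θ + B sin θ = C:  0.0429·cos θ + -0.4897·sin θ = -0.1273
  √(A²+B²)=0.4916;  θ3 = -1.4834+1.8328 ≈ 0.3494

θ₁ = 0.4364, θ₂ = 1.1347, θ₃ = 0.3494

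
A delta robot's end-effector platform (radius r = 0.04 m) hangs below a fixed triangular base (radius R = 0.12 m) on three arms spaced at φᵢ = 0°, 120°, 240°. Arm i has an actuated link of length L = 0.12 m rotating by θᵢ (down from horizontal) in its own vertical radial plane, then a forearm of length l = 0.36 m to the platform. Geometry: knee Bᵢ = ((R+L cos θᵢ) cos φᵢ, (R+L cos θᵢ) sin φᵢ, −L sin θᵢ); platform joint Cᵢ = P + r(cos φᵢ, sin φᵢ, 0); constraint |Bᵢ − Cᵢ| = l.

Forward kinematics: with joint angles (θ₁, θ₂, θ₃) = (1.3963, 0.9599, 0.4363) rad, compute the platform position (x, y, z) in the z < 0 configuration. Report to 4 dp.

φ1=0.0°: virtual centre (0.1008, 0.0000, -0.1182), radius l
φ2=120.0°: virtual centre (-0.0744, 0.1289, -0.0983), radius l
centre 3 = (0.1888·cos240.0°, 0.1888·sin240.0°, -0.0507) = (-0.0944, -0.1635, -0.0507)
eliminate P² terms by subtracting sphere 1 from 2 and 3
[-0.3505 0.2578 0.0398]·P = 0.0077;  [-0.3904 -0.3269 0.1349]·P = 0.0141
det = 0.2152;  x = -0.0285+0.2220z,  y = -0.0090+0.1476z
sphere 1 gives Az²+Bz+C=0 with A=1.0711, B=0.1763, C=-0.0988;  B²−4AC=0.4545;  roots -0.3970, 0.2324;  negative root z = -0.3970
x = -0.1166, y = -0.0676

(-0.1166, -0.0676, -0.3970)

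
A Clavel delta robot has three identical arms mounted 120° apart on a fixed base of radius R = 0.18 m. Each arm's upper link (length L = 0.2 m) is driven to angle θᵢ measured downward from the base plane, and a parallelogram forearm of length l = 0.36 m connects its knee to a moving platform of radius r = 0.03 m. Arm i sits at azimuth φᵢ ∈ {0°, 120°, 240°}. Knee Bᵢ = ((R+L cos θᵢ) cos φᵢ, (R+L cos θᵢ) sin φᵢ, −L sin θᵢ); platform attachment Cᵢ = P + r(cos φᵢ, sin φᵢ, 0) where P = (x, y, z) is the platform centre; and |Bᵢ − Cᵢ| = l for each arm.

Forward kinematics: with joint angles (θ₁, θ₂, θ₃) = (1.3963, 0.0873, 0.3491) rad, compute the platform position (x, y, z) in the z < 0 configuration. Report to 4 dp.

(-0.1716, 0.0220, -0.2432)

φ1=0.0°: virtual centre (0.1847, 0.0000, -0.1970), radius l
O2 = (0.3492·cos120.0°, 0.3492·sin120.0°, -0.0174) = (-0.1746, 0.3024, -0.0174)
φ3=240.0°: virtual centre (-0.1690, -0.2927, -0.0684), radius l
subtract pairs → two planes through P
linear system: -0.7187x+0.6049y = 0.0494−0.3590z; -0.7074x+-0.5853y = 0.0460−0.2571z
det = 0.8486;  x = -0.0668+0.4309z,  y = 0.0022+-0.0816z
sphere 1 gives Az²+Bz+C=0 with A=1.1924, B=0.1768, C=-0.0275;  B²−4AC=0.1626;  roots -0.2432, 0.0949;  negative root z = -0.2432
x = -0.1716, y = 0.0220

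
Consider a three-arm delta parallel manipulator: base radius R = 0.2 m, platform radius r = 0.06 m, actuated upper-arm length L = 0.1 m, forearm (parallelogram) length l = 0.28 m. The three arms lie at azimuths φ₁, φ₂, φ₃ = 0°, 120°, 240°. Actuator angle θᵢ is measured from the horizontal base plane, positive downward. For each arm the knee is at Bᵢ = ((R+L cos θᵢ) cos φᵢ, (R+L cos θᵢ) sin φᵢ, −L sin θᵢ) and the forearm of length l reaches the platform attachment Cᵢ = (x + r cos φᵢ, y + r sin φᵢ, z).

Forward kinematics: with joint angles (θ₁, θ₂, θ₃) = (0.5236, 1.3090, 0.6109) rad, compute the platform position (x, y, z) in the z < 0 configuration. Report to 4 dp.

O1 = (0.2266·cos0.0°, 0.2266·sin0.0°, -0.0500) = (0.2266, 0.0000, -0.0500)
O2 = (0.1659·cos120.0°, 0.1659·sin120.0°, -0.0966) = (-0.0829, 0.1437, -0.0966)
arm 3 at φ=240.0°: (R−r)+L cos θ3 = 0.2219;  O3 = (-0.1110, -0.1922, -0.0574)
|O₂|²−|O₁|² = -0.0170;  |O₃|²−|O₁|² = -0.0013
[-0.6191 0.2873 -0.0932]·P = -0.0170;  [-0.6751 -0.3844 -0.0147]·P = -0.0013
Cramer: x(z) = 0.0160-0.0927z;  y(z) = -0.0247+0.1246z
sphere 1 gives Az²+Bz+C=0 with A=1.0241, B=0.1329, C=-0.0309;  B²−4AC=0.1444;  roots -0.2504, 0.1206;  negative root z = -0.2504
x = 0.0392, y = -0.0559

(0.0392, -0.0559, -0.2504)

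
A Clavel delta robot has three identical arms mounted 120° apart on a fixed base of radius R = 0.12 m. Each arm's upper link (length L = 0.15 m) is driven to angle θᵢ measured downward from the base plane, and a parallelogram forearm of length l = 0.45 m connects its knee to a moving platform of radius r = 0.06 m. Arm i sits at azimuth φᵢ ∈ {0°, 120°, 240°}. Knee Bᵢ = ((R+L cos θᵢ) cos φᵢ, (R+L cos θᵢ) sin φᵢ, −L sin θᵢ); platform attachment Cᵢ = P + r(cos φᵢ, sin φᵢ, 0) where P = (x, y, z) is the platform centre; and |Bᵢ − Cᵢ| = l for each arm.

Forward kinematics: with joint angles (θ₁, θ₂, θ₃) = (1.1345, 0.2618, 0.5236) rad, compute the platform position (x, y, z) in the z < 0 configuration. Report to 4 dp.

(-0.1830, 0.0475, -0.4621)

arm 1 at φ=0.0°: ρ1 = 0.1234;  S1 = (0.1234, 0.0000, -0.1359)
arm 2 at φ=120.0°: ρ2 = 0.2049;  S2 = (-0.1024, 0.1774, -0.0388)
S3 = (0.1899·cos240.0°, 0.1899·sin240.0°, -0.0750) = (-0.0950, -0.1645, -0.0750)
subtract pairs → two planes through P
linear system: -0.4517x+0.3549y = 0.0098−0.1943z; -0.4367x+-0.3289y = 0.0080−0.1219z
det = 0.3035;  x = -0.0199+0.3530z,  y = 0.0022+-0.0981z
into |P−S₁|² = l²: 1.1342z² + 0.1703z + -0.1635 = 0;  Δ = 0.7707;  z = -0.4621 or 0.3119 → z<0 root = -0.4621
x = -0.1830, y = 0.0475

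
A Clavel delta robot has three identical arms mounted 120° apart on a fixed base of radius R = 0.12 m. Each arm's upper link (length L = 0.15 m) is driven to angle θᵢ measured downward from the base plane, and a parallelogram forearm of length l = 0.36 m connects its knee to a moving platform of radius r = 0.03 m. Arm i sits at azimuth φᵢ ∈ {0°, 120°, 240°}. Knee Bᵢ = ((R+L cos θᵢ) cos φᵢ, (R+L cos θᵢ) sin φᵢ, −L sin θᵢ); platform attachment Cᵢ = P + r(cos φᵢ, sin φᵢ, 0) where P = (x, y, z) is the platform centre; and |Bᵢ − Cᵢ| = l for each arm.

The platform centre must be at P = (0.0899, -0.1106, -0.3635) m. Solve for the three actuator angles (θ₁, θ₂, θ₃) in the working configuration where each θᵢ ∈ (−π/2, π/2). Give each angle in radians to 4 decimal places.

θ₁ = 0.3490, θ₂ = 1.2215, θ₃ = 0.5231

φ1=0.0° → target in arm frame (0.0899, -0.1106)
  A=0.0001, B=-0.3635, C=(l²−L²−A²−y'²−z²)/(2L)=-0.1242
  √(A²+B²)=0.3635;  θ1 = -1.5705+1.9195 ≈ 0.3490
rotate P by −φ2: (-0.1407, -0.0226, -0.3635)
  e−x'=0.2307;  (l²−L²−(e−x')²−y'²−z²)/2L = -0.2626
  θ2 = atan2(B,A) + arccos(C/0.4305) = 1.2215
φ3=240.0° → target in arm frame (0.0508, 0.1332)
  A=0.0392, B=-0.3635, C=(l²−L²−A²−y'²−z²)/(2L)=-0.1477
  √(A²+B²)=0.3656;  θ3 = -1.4635+1.9865 ≈ 0.5231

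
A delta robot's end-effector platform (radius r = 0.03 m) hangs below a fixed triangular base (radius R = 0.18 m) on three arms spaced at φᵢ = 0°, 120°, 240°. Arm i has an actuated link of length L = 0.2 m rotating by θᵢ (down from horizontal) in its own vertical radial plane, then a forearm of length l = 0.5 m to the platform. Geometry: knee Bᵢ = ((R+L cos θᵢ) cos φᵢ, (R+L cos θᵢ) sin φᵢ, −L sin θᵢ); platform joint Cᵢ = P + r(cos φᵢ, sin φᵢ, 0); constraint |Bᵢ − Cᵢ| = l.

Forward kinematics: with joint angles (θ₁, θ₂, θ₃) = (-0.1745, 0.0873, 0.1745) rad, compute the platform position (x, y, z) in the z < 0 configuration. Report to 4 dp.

centre 1 = (0.3470·cos0.0°, 0.3470·sin0.0°, 0.0347) = (0.3470, 0.0000, 0.0347)
centre 2 = (0.3492·cos120.0°, 0.3492·sin120.0°, -0.0174) = (-0.1746, 0.3024, -0.0174)
φ3=240.0°: virtual centre (-0.1735, -0.3005, -0.0347), radius l
subtract pairs → two planes through P
linear system: -1.0432x+0.6049y = 0.0007−-0.1043z; -1.0409x+-0.6010y = 0.0000−-0.1389z
Cramer: x(z) = -0.0003-0.1168z;  y(z) = 0.0006-0.0289z
into |P−centre ₁|² = l²: 1.0145z² + 0.0116z + -0.1282 = 0;  Δ = 0.5203;  z = -0.3612 or 0.3498 → z<0 root = -0.3612
x = 0.0419, y = 0.0110

(0.0419, 0.0110, -0.3612)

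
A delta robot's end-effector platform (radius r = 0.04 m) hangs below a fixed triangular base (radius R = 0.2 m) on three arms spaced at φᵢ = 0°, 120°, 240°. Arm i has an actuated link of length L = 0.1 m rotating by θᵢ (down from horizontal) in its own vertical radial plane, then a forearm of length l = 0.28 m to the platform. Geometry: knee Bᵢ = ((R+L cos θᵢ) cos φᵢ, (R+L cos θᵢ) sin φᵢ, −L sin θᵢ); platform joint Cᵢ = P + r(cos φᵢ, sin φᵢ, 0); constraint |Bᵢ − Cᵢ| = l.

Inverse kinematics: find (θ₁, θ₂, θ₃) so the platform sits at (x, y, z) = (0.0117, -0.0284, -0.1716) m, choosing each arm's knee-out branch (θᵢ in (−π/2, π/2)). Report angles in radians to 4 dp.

θ₁ = 0.3486, θ₂ = 0.7854, θ₃ = 0.2617

arm 1 (φ=0.0°): x'=0.0117, y'=-0.0284
  A cos θ + B sin θ = C:  0.1483·cos θ + -0.1716·sin θ = 0.0808
  θ1 = atan2(B,A) + arccos(C/0.2268) = 0.3486
arm 2 (φ=120.0°): x'=-0.0304, y'=0.0041
  e−x'=0.1904;  (l²−L²−(e−x')²−y'²−z²)/2L = 0.0133
  γ=atan2(-0.1716,0.1904)=-0.7334;  ψ=arccos(0.0520)=1.5187;  θ2=γ+ψ≈0.7854
rotate P by −φ3: (0.0187, 0.0243, -0.1716)
  A cos θ + B sin θ = C:  0.1413·cos θ + -0.1716·sin θ = 0.0920
  θ3 = atan2(B,A) + arccos(C/0.2223) = 0.2617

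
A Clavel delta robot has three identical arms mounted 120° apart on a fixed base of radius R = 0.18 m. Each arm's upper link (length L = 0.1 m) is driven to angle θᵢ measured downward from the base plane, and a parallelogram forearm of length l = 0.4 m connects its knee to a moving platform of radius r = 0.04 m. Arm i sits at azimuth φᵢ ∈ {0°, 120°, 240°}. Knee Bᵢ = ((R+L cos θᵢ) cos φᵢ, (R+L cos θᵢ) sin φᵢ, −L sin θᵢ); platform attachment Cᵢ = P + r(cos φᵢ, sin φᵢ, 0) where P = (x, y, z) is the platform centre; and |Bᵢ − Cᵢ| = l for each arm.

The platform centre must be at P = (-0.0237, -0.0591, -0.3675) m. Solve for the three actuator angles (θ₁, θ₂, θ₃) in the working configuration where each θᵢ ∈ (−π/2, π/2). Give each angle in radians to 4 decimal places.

θ₁ = 0.6110, θ₂ = 0.6976, θ₃ = 0.0871

rotate P by −φ1: (-0.0237, -0.0591, -0.3675)
  A cos θ + B sin θ = C:  0.1637·cos θ + -0.3675·sin θ = -0.0767
  γ=atan2(-0.3675,0.1637)=-1.1517;  ψ=arccos(-0.1907)=1.7627;  θ1=γ+ψ≈0.6110
arm 2 (φ=120.0°): x'=-0.0393, y'=0.0501
  A cos θ + B sin θ = C:  0.1793·cos θ + -0.3675·sin θ = -0.0986
  γ=atan2(-0.3675,0.1793)=-1.1168;  ψ=arccos(-0.2412)=1.8144;  θ2=γ+ψ≈0.6976
arm 3 (φ=240.0°): x'=0.0630, y'=0.0090
  A cos θ + B sin θ = C:  0.0770·cos θ + -0.3675·sin θ = 0.0447
  γ=atan2(-0.3675,0.0770)=-1.3643;  ψ=arccos(0.1190)=1.4515;  θ3=γ+ψ≈0.0871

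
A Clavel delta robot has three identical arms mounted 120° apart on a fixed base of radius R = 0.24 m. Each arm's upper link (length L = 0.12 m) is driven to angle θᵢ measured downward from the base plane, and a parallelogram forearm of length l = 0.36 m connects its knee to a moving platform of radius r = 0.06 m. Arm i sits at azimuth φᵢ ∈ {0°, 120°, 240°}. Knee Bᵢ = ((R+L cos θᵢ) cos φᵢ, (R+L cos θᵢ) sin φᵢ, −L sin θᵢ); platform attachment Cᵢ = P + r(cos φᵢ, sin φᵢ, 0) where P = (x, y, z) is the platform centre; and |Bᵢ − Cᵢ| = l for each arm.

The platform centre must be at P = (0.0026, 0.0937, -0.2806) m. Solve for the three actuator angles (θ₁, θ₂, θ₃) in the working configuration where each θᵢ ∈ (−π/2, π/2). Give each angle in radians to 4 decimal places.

θ₁ = 0.6113, θ₂ = 0.0002, θ₃ = 1.1343

rotate P by −φ1: (0.0026, 0.0937, -0.2806)
  e−x'=0.1774;  (l²−L²−(e−x')²−y'²−z²)/2L = -0.0158
  γ=atan2(-0.2806,0.1774)=-1.0070;  ψ=arccos(-0.0475)=1.6183;  θ1=γ+ψ≈0.6113
arm 2 (φ=120.0°): x'=0.0798, y'=-0.0491
  A=0.1002, B=-0.2806, C=(l²−L²−A²−y'²−z²)/(2L)=0.1001
  √(A²+B²)=0.2979;  θ2 = -1.2280+1.2282 ≈ 0.0002
arm 3 (φ=240.0°): x'=-0.0824, y'=-0.0446
  A=0.2624, B=-0.2806, C=(l²−L²−A²−y'²−z²)/(2L)=-0.1433
  θ3 = atan2(B,A) + arccos(C/0.3842) = 1.1343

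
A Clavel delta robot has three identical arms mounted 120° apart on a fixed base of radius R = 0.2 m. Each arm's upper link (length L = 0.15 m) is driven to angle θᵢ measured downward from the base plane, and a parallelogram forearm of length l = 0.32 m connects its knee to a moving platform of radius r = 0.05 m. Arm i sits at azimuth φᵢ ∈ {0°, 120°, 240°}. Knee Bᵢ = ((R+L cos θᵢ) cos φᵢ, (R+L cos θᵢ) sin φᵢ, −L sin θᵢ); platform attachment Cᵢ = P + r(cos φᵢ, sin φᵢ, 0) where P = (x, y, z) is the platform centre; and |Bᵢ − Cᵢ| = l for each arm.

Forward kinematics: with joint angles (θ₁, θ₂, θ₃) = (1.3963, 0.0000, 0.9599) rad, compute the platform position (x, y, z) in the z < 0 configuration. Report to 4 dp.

(-0.1105, 0.0828, -0.2637)

φ1=0.0°: virtual centre (0.1760, 0.0000, -0.1477), radius l
φ2=120.0°: virtual centre (-0.1500, 0.2598, 0.0000), radius l
O3 = (0.2360·cos240.0°, 0.2360·sin240.0°, -0.1229) = (-0.1180, -0.2044, -0.1229)
eliminate P² terms by subtracting sphere 1 from 2 and 3
linear system: -0.6521x+0.5196y = 0.0372−0.2954z; -0.5881x+-0.4088y = 0.0180−0.0497z
det = 0.5722;  x = -0.0429+0.2562z,  y = 0.0177+-0.2470z
sphere 1 gives Az²+Bz+C=0 with A=1.1267, B=0.1745, C=-0.0323;  B²−4AC=0.1761;  roots -0.2637, 0.1088;  negative root z = -0.2637
x = -0.1105, y = 0.0828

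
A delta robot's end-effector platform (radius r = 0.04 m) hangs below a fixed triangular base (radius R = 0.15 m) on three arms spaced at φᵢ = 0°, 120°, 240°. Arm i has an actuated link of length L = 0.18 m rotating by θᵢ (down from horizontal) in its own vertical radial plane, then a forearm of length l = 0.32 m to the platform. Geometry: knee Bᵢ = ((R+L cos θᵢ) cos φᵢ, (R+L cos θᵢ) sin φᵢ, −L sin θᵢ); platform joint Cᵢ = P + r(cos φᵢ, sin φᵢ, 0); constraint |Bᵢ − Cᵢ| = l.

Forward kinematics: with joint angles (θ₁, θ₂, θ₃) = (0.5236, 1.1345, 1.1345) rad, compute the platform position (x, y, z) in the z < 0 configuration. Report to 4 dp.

(0.0984, 0.0000, -0.3626)

φ1=0.0°: virtual centre (0.2659, 0.0000, -0.0900), radius l
φ2=120.0°: virtual centre (-0.0930, 0.1611, -0.1631), radius l
φ3=240.0°: virtual centre (-0.0930, -0.1611, -0.1631), radius l
eliminate P² terms by subtracting sphere 1 from 2 and 3
plane₁₂: -0.7178x+0.3223y+-0.1463z = -0.0176
Cramer: x(z) = 0.0245-0.2038z;  y(z) = 0.0000+0.0000z
quadratic in z: (1.0415)z²+(0.2784)z+(-0.0360)=0, √Δ=0.4770 → z ∈ {-0.3626, 0.0954}; z = -0.3626 (taking z<0)
x = 0.0984, y = 0.0000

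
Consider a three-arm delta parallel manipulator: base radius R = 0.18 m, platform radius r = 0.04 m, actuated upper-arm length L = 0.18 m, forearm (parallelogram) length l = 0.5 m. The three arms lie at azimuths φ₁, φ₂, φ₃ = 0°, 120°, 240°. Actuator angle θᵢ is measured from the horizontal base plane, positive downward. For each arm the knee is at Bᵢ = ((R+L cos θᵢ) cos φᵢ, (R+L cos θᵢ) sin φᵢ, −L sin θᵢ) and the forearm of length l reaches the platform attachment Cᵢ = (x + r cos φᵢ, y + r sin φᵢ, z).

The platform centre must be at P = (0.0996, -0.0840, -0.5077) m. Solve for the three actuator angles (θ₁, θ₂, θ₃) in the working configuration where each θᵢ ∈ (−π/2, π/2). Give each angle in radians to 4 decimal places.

θ₁ = 0.3491, θ₂ = 1.0473, θ₃ = 0.6108

rotate P by −φ1: (0.0996, -0.0840, -0.5077)
  A=0.0404, B=-0.5077, C=(l²−L²−A²−y'²−z²)/(2L)=-0.1357
  γ=atan2(-0.5077,0.0404)=-1.4914;  ψ=arccos(-0.2664)=1.8405;  θ1=γ+ψ≈0.3491
φ2=120.0° → target in arm frame (-0.1225, -0.0443)
  e−x'=0.2625;  (l²−L²−(e−x')²−y'²−z²)/2L = -0.3085
  √(A²+B²)=0.5716;  θ2 = -1.0935+2.1409 ≈ 1.0473
rotate P by −φ3: (0.0229, 0.1283, -0.5077)
  A cos θ + B sin θ = C:  0.1171·cos θ + -0.5077·sin θ = -0.1953
  θ3 = atan2(B,A) + arccos(C/0.5210) = 0.6108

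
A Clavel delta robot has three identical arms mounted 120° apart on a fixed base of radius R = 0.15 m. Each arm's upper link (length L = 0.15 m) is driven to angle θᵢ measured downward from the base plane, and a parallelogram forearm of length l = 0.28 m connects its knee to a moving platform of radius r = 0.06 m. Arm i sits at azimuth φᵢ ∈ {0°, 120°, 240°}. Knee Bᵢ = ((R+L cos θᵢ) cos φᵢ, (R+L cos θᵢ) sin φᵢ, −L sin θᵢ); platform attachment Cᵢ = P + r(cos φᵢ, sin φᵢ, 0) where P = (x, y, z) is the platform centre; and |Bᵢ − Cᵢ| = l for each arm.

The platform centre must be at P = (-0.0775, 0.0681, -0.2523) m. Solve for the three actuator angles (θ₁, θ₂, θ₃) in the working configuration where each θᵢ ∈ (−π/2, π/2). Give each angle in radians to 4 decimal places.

φ1=0.0° → target in arm frame (-0.0775, 0.0681)
  A=0.1675, B=-0.2523, C=(l²−L²−A²−y'²−z²)/(2L)=-0.1348
  γ=atan2(-0.2523,0.1675)=-0.9847;  ψ=arccos(-0.4452)=2.0322;  θ1=γ+ψ≈1.0475
arm 2 (φ=120.0°): x'=0.0977, y'=0.0331
  A cos θ + B sin θ = C:  -0.0077·cos θ + -0.2523·sin θ = -0.0297
  γ=atan2(-0.2523,-0.0077)=-1.6014;  ψ=arccos(-0.1176)=1.6887;  θ2=γ+ψ≈0.0873
arm 3 (φ=240.0°): x'=-0.0202, y'=-0.1012
  A=0.1102, B=-0.2523, C=(l²−L²−A²−y'²−z²)/(2L)=-0.1005
  θ3 = atan2(B,A) + arccos(C/0.2753) = 0.7854

θ₁ = 1.0475, θ₂ = 0.0873, θ₃ = 0.7854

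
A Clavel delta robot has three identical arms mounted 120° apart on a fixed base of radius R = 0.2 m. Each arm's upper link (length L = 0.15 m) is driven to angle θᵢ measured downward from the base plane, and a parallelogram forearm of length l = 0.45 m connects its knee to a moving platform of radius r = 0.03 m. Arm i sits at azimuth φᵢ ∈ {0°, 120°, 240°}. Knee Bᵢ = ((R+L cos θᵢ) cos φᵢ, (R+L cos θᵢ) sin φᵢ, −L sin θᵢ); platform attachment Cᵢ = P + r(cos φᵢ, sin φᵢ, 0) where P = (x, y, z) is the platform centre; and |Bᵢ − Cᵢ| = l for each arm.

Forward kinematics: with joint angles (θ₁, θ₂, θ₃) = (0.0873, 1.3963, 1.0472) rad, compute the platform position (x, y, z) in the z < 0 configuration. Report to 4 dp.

φ1=0.0°: virtual centre (0.3194, 0.0000, -0.0131), radius l
arm 2 at φ=120.0°: (R−r)+L cos θ2 = 0.1960;  centre 2 = (-0.0980, 0.1698, -0.1477)
arm 3 at φ=240.0°: (R−r)+L cos θ3 = 0.2450;  centre 3 = (-0.1225, -0.2122, -0.1299)
subtract pairs → two planes through P
[-0.8349 0.3396 -0.2693]·P = -0.0420;  [-0.8839 -0.4244 -0.2337]·P = -0.0253
Cramer: x(z) = 0.0403-0.2959z;  y(z) = -0.0244+0.0656z
into |P−centre ₁|² = l²: 1.0918z² + 0.1881z + -0.1238 = 0;  Δ = 0.5762;  z = -0.4338 or 0.2615 → z<0 root = -0.4338
x = 0.1687, y = -0.0528

(0.1687, -0.0528, -0.4338)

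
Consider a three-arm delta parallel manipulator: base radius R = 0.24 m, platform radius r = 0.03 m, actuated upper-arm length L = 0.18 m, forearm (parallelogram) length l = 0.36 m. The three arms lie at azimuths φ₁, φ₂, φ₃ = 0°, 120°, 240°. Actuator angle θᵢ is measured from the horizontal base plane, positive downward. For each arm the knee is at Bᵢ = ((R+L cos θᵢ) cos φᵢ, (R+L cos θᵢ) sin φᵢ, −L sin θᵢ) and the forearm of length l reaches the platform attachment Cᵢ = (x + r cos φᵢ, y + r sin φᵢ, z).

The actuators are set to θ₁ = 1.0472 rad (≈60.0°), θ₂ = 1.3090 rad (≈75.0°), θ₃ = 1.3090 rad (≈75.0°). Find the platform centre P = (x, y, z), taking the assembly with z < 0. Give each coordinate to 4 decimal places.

(0.0382, 0.0000, -0.4030)

arm 1 at φ=0.0°: (R−r)+L cos θ1 = 0.3000;  centre 1 = (0.3000, 0.0000, -0.1559)
φ2=120.0°: virtual centre (-0.1283, 0.2222, -0.1739), radius l
arm 3 at φ=240.0°: (R−r)+L cos θ3 = 0.2566;  centre 3 = (-0.1283, -0.2222, -0.1739)
eliminate P² terms by subtracting sphere 1 from 2 and 3
linear system: -0.8566x+0.4444y = -0.0182−-0.0360z; -0.8566x+-0.4444y = -0.0182−-0.0360z
Cramer: x(z) = 0.0213-0.0420z;  y(z) = 0.0000+0.0000z
sphere 1 gives Az²+Bz+C=0 with A=1.0018, B=0.3352, C=-0.0276;  B²−4AC=0.2230;  roots -0.4030, 0.0684;  negative root z = -0.4030
x = 0.0382, y = 0.0000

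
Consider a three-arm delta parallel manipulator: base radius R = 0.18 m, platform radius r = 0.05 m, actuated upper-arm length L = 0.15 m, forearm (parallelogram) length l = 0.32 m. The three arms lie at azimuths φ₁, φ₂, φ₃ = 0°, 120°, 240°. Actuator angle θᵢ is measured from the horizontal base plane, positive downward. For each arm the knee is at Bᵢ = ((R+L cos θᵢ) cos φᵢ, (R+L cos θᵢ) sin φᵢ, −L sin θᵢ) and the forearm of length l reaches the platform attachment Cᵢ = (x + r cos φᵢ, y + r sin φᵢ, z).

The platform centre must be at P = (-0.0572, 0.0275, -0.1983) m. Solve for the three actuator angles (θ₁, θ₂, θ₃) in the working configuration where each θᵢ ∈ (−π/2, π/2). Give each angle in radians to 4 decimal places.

θ₁ = 0.6982, θ₂ = -0.1750, θ₃ = 0.2617

arm 1 (φ=0.0°): x'=-0.0572, y'=0.0275
  A cos θ + B sin θ = C:  0.1872·cos θ + -0.1983·sin θ = 0.0159
  γ=atan2(-0.1983,0.1872)=-0.8142;  ψ=arccos(0.0584)=1.5124;  θ1=γ+ψ≈0.6982
arm 2 (φ=120.0°): x'=0.0524, y'=0.0358
  e−x'=0.0776;  (l²−L²−(e−x')²−y'²−z²)/2L = 0.1109
  γ=atan2(-0.1983,0.0776)=-1.1979;  ψ=arccos(0.5209)=1.0229;  θ2=γ+ψ≈-0.1750
φ3=240.0° → target in arm frame (0.0048, -0.0633)
  A cos θ + B sin θ = C:  0.1252·cos θ + -0.1983·sin θ = 0.0696
  √(A²+B²)=0.2345;  θ3 = -1.0076+1.2693 ≈ 0.2617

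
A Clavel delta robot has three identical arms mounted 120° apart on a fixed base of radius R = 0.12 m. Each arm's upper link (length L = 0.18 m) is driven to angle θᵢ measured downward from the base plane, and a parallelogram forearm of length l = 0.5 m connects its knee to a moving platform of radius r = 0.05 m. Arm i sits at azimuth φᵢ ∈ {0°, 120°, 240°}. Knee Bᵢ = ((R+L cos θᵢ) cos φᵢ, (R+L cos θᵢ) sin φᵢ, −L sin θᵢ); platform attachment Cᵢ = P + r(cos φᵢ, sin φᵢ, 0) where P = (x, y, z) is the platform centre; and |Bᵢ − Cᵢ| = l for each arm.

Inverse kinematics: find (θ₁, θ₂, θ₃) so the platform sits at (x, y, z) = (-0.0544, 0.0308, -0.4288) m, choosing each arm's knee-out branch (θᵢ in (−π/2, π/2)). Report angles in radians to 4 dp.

θ₁ = 0.1745, θ₂ = -0.1741, θ₃ = 0.0001

arm 1 (φ=0.0°): x'=-0.0544, y'=0.0308
  A=0.1244, B=-0.4288, C=(l²−L²−A²−y'²−z²)/(2L)=0.0481
  γ=atan2(-0.4288,0.1244)=-1.2884;  ψ=arccos(0.1077)=1.4629;  θ1=γ+ψ≈0.1745
arm 2 (φ=120.0°): x'=0.0539, y'=0.0317
  e−x'=0.0161;  (l²−L²−(e−x')²−y'²−z²)/2L = 0.0902
  √(A²+B²)=0.4291;  θ2 = -1.5332+1.3591 ≈ -0.1741
arm 3 (φ=240.0°): x'=0.0005, y'=-0.0625
  e−x'=0.0695;  (l²−L²−(e−x')²−y'²−z²)/2L = 0.0694
  γ=atan2(-0.4288,0.0695)=-1.4102;  ψ=arccos(0.1598)=1.4103;  θ3=γ+ψ≈0.0001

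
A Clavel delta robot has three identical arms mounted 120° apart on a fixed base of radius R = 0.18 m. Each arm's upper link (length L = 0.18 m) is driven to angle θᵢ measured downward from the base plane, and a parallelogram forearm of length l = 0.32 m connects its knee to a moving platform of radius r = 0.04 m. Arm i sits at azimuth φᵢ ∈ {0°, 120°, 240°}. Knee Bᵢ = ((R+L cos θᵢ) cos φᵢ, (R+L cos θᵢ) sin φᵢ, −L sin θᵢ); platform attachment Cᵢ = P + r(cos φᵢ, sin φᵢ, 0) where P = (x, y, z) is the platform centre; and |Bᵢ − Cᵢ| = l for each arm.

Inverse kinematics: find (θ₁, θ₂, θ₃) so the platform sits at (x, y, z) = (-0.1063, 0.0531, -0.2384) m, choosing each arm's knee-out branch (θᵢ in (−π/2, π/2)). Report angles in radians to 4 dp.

θ₁ = 1.2217, θ₂ = 0.0869, θ₃ = 0.6983

arm 1 (φ=0.0°): x'=-0.1063, y'=0.0531
  A=0.2463, B=-0.2384, C=(l²−L²−A²−y'²−z²)/(2L)=-0.1398
  θ1 = atan2(B,A) + arccos(C/0.3428) = 1.2217
arm 2 (φ=120.0°): x'=0.0991, y'=0.0655
  e−x'=0.0409;  (l²−L²−(e−x')²−y'²−z²)/2L = 0.0200
  θ2 = atan2(B,A) + arccos(C/0.2419) = 0.0869
φ3=240.0° → target in arm frame (0.0072, -0.1186)
  e−x'=0.1328;  (l²−L²−(e−x')²−y'²−z²)/2L = -0.0515
  √(A²+B²)=0.2729;  θ3 = -1.0624+1.7607 ≈ 0.6983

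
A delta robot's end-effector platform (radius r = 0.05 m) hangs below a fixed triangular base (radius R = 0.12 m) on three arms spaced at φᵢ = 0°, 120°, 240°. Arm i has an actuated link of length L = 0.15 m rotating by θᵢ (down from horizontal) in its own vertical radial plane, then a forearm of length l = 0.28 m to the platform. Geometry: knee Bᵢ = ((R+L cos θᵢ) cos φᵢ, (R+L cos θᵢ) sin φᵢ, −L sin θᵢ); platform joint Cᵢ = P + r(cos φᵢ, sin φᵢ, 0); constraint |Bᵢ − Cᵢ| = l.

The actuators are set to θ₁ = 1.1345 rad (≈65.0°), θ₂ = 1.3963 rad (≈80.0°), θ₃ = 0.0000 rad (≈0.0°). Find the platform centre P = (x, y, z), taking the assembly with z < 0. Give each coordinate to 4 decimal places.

arm 1 at φ=0.0°: (R−r)+L cos θ1 = 0.1334;  centre 1 = (0.1334, 0.0000, -0.1359)
centre 2 = (0.0960·cos120.0°, 0.0960·sin120.0°, -0.1477) = (-0.0480, 0.0832, -0.1477)
arm 3 at φ=240.0°: (R−r)+L cos θ3 = 0.2200;  centre 3 = (-0.1100, -0.1905, 0.0000)
subtract pairs → two planes through P
plane₁₂: -0.3628x+0.1663y+-0.0235z = -0.0052
Cramer: x(z) = -0.0001+0.1654z;  y(z) = -0.0317+0.5023z
quadratic in z: (1.2796)z²+(0.1959)z+(-0.0411)=0, √Δ=0.4987 → z ∈ {-0.2714, 0.1183}; z = -0.2714 (taking z<0)
x = -0.0450, y = -0.1680

(-0.0450, -0.1680, -0.2714)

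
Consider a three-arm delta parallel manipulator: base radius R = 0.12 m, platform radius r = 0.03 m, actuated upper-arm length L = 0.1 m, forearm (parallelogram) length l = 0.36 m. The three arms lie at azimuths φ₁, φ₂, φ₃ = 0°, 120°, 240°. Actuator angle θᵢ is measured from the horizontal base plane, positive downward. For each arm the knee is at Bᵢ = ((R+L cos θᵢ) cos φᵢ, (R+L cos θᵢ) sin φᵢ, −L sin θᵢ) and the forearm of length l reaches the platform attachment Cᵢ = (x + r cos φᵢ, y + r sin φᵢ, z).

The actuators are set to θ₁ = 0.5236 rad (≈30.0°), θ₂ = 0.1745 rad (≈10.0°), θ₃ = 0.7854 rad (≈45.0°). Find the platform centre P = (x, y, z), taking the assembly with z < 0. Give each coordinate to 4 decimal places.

arm 1 at φ=0.0°: ρ1 = 0.1766;  S1 = (0.1766, 0.0000, -0.0500)
S2 = (0.1885·cos120.0°, 0.1885·sin120.0°, -0.0174) = (-0.0942, 0.1632, -0.0174)
S3 = (0.1607·cos240.0°, 0.1607·sin240.0°, -0.0707) = (-0.0804, -0.1392, -0.0707)
|S₂|²−|S₁|² = 0.0021;  |S₃|²−|S₁|² = -0.0029
plane₁₂: -0.5417x+0.3265y+0.0653z = 0.0021
det = 0.3186;  x = 0.0011+0.0146z,  y = 0.0083+-0.1757z
sphere 1 gives Az²+Bz+C=0 with A=1.0311, B=0.0920, C=-0.0962;  B²−4AC=0.4053;  roots -0.3533, 0.2641;  negative root z = -0.3533
x = -0.0041, y = 0.0704

(-0.0041, 0.0704, -0.3533)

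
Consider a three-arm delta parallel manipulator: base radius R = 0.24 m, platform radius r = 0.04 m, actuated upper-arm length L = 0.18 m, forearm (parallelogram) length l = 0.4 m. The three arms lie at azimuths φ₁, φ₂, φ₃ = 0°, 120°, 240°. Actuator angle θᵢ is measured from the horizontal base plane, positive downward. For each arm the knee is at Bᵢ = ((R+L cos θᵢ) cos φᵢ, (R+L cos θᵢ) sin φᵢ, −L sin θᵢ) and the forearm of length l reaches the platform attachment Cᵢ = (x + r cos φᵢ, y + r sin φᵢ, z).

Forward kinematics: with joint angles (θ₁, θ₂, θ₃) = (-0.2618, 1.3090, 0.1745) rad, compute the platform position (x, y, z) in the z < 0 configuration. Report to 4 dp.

O1 = (0.3739·cos0.0°, 0.3739·sin0.0°, 0.0466) = (0.3739, 0.0000, 0.0466)
arm 2 at φ=120.0°: ρ2 = 0.2466;  O2 = (-0.1233, 0.2136, -0.1739)
φ3=240.0°: virtual centre (-0.1886, -0.3267, -0.0313), radius l
eliminate P² terms by subtracting sphere 1 from 2 and 3
plane₁₂: -0.9943x+0.4271y+-0.4409z = -0.0509
Cramer: x(z) = 0.0289-0.3137z;  y(z) = -0.0519+0.3019z
quadratic in z: (1.1896)z²+(0.0920)z+(-0.0362)=0, √Δ=0.4248 → z ∈ {-0.2172, 0.1399}; z = -0.2172 (taking z<0)
x = 0.0971, y = -0.1175

(0.0971, -0.1175, -0.2172)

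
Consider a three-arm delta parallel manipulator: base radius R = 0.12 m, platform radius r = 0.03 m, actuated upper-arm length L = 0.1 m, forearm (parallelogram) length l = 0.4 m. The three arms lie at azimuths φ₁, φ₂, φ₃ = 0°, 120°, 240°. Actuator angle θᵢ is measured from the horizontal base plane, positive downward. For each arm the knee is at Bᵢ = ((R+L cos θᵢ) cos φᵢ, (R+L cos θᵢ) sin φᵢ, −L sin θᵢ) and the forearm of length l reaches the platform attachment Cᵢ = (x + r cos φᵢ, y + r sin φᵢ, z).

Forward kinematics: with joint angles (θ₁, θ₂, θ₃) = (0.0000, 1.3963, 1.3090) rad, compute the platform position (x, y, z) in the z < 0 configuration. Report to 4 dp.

(0.1875, -0.0120, -0.3998)

O1 = (0.1900·cos0.0°, 0.1900·sin0.0°, 0.0000) = (0.1900, 0.0000, 0.0000)
arm 2 at φ=120.0°: ρ2 = 0.1074;  O2 = (-0.0537, 0.0930, -0.0985)
O3 = (0.1159·cos240.0°, 0.1159·sin240.0°, -0.0966) = (-0.0579, -0.1004, -0.0966)
subtract pairs → two planes through P
plane₁₂: -0.4874x+0.1860y+-0.1970z = -0.0149
det = 0.1900;  x = 0.0288+-0.3971z,  y = -0.0046+0.0185z
into |P−O₁|² = l²: 1.1580z² + 0.1279z + -0.1340 = 0;  Δ = 0.6370;  z = -0.3998 or 0.2894 → z<0 root = -0.3998
x = 0.1875, y = -0.0120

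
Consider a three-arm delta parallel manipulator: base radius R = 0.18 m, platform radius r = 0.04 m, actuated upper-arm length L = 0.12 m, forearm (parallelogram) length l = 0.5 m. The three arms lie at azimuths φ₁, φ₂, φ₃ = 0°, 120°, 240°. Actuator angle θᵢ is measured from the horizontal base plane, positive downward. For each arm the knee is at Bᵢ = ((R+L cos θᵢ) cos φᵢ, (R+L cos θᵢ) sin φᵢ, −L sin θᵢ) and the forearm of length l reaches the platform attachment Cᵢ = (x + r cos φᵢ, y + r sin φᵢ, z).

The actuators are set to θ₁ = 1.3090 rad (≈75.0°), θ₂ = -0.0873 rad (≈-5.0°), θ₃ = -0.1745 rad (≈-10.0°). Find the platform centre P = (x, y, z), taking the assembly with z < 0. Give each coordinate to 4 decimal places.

φ1=0.0°: virtual centre (0.1711, 0.0000, -0.1159), radius l
φ2=120.0°: virtual centre (-0.1298, 0.2248, 0.0105), radius l
φ3=240.0°: virtual centre (-0.1291, -0.2236, 0.0208), radius l
subtract pairs → two planes through P
[-0.6017 0.4495 0.2527]·P = 0.0248;  [-0.6003 -0.4472 0.2735]·P = 0.0244
det = 0.5389;  x = -0.0409+0.4379z,  y = 0.0004+0.0238z
quadratic in z: (1.1923)z²+(0.0462)z+(-0.1916)=0, √Δ=0.9571 → z ∈ {-0.4208, 0.3820}; z = -0.4208 (taking z<0)
x = -0.2251, y = -0.0096

(-0.2251, -0.0096, -0.4208)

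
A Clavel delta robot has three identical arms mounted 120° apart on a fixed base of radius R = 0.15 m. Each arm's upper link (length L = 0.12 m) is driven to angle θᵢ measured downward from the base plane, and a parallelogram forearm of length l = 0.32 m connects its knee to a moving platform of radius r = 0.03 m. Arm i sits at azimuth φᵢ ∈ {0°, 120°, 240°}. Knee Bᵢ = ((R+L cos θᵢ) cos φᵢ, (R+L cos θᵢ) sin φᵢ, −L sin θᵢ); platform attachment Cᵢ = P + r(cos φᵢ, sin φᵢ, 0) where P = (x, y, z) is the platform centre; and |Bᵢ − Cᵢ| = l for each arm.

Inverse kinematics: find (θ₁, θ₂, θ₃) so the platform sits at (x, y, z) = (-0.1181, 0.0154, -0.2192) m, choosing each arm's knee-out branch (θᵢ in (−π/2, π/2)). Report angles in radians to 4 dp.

arm 1 (φ=0.0°): x'=-0.1181, y'=0.0154
  A=0.2381, B=-0.2192, C=(l²−L²−A²−y'²−z²)/(2L)=-0.0707
  θ1 = atan2(B,A) + arccos(C/0.3236) = 1.0471
φ2=120.0° → target in arm frame (0.0724, 0.0946)
  A cos θ + B sin θ = C:  0.0476·cos θ + -0.2192·sin θ = 0.1197
  γ=atan2(-0.2192,0.0476)=-1.3569;  ψ=arccos(0.5338)=1.0077;  θ2=γ+ψ≈-0.3493
rotate P by −φ3: (0.0457, -0.1100, -0.2192)
  A=0.0743, B=-0.2192, C=(l²−L²−A²−y'²−z²)/(2L)=0.0931
  √(A²+B²)=0.2314;  θ3 = -1.2440+1.1569 ≈ -0.0871

θ₁ = 1.0471, θ₂ = -0.3493, θ₃ = -0.0871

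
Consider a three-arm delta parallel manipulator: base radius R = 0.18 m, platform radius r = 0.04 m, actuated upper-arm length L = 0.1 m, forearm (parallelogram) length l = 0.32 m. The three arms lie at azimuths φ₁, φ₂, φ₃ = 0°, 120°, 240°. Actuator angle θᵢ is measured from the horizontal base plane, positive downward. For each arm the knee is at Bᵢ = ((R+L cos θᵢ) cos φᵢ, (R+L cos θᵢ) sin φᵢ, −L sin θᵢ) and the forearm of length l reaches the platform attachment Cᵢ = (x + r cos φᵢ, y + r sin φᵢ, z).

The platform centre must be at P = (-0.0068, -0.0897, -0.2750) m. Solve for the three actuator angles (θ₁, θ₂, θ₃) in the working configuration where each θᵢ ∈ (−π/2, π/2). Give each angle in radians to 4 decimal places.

θ₁ = 0.6975, θ₂ = 1.1342, θ₃ = 0.0000

φ1=0.0° → target in arm frame (-0.0068, -0.0897)
  e−x'=0.1468;  (l²−L²−(e−x')²−y'²−z²)/2L = -0.0641
  θ1 = atan2(B,A) + arccos(C/0.3117) = 0.6975
φ2=120.0° → target in arm frame (-0.0743, 0.0507)
  A cos θ + B sin θ = C:  0.2143·cos θ + -0.2750·sin θ = -0.1586
  θ2 = atan2(B,A) + arccos(C/0.3486) = 1.1342
rotate P by −φ3: (0.0811, 0.0390, -0.2750)
  e−x'=0.0589;  (l²−L²−(e−x')²−y'²−z²)/2L = 0.0589
  √(A²+B²)=0.2812;  θ3 = -1.3597+1.3597 ≈ 0.0000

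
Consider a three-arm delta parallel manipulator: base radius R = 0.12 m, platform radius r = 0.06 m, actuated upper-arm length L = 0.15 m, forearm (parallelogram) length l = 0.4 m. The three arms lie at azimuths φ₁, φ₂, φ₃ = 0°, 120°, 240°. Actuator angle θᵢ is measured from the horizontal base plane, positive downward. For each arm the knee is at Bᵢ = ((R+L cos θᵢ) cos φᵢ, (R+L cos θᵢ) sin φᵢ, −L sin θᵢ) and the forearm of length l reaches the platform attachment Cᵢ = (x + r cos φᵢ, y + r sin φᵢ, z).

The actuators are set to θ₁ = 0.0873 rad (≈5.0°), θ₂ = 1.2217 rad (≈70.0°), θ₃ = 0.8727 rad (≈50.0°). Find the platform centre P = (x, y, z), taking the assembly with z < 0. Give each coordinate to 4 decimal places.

φ1=0.0°: virtual centre (0.2094, 0.0000, -0.0131), radius l
φ2=120.0°: virtual centre (-0.0557, 0.0964, -0.1410), radius l
φ3=240.0°: virtual centre (-0.0782, -0.1355, -0.1149), radius l
eliminate P² terms by subtracting sphere 1 from 2 and 3
[-0.5302 0.1928 -0.2557]·P = -0.0118;  [-0.5753 -0.2709 -0.2037]·P = -0.0064
det = 0.2545;  x = 0.0174+-0.4265z,  y = -0.0134+0.1538z
sphere 1 gives Az²+Bz+C=0 with A=1.2055, B=0.1859, C=-0.1228;  B²−4AC=0.6265;  roots -0.4054, 0.2512;  negative root z = -0.4054
x = 0.1902, y = -0.0757

(0.1902, -0.0757, -0.4054)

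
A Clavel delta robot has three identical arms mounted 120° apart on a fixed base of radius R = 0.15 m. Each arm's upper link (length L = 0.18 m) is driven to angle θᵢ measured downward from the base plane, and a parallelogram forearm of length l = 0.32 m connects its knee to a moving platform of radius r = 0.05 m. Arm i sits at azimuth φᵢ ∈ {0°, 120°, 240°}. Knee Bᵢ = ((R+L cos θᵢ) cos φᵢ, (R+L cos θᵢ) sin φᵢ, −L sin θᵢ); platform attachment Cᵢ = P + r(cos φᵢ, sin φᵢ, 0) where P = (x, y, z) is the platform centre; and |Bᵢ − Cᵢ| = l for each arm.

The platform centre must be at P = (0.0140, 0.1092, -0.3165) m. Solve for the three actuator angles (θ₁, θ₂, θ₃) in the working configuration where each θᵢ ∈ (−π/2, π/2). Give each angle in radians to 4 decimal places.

rotate P by −φ1: (0.0140, 0.1092, -0.3165)
  A=0.0860, B=-0.3165, C=(l²−L²−A²−y'²−z²)/(2L)=-0.1375
  θ1 = atan2(B,A) + arccos(C/0.3280) = 0.6979
rotate P by −φ2: (0.0876, -0.0667, -0.3165)
  e−x'=0.0124;  (l²−L²−(e−x')²−y'²−z²)/2L = -0.0966
  γ=atan2(-0.3165,0.0124)=-1.5315;  ψ=arccos(-0.3050)=1.8807;  θ2=γ+ψ≈0.3492
arm 3 (φ=240.0°): x'=-0.1016, y'=-0.0425
  A=0.2016, B=-0.3165, C=(l²−L²−A²−y'²−z²)/(2L)=-0.2017
  γ=atan2(-0.3165,0.2016)=-1.0037;  ψ=arccos(-0.5375)=2.1383;  θ3=γ+ψ≈1.1345

θ₁ = 0.6979, θ₂ = 0.3492, θ₃ = 1.1345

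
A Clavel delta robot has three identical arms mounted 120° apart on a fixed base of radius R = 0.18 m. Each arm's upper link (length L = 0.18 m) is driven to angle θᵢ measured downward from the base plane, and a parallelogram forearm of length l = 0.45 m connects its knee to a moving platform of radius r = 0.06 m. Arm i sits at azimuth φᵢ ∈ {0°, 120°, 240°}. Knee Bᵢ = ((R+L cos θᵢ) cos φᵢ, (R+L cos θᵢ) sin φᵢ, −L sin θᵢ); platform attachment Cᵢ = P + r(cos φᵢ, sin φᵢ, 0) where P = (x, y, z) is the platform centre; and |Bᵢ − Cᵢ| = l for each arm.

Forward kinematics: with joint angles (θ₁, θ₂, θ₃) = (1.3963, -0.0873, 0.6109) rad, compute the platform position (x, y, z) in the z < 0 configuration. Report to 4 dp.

(-0.2300, 0.0963, -0.3960)

φ1=0.0°: virtual centre (0.1513, 0.0000, -0.1773), radius l
arm 2 at φ=120.0°: e+L cos θ2 = 0.2993;  O2 = (-0.1497, 0.2592, 0.0157)
O3 = (0.2674·cos240.0°, 0.2674·sin240.0°, -0.1032) = (-0.1337, -0.2316, -0.1032)
subtract pairs → two planes through P
linear system: -0.6018x+0.5184y = 0.0355−0.3859z; -0.5699x+-0.4632y = 0.0279−0.1480z
Cramer: x(z) = -0.0538+0.4450z;  y(z) = 0.0060-0.2279z
quadratic in z: (1.2499)z²+(0.1693)z+(-0.1290)=0, √Δ=0.8207 → z ∈ {-0.3960, 0.2606}; z = -0.3960 (taking z<0)
x = -0.2300, y = 0.0963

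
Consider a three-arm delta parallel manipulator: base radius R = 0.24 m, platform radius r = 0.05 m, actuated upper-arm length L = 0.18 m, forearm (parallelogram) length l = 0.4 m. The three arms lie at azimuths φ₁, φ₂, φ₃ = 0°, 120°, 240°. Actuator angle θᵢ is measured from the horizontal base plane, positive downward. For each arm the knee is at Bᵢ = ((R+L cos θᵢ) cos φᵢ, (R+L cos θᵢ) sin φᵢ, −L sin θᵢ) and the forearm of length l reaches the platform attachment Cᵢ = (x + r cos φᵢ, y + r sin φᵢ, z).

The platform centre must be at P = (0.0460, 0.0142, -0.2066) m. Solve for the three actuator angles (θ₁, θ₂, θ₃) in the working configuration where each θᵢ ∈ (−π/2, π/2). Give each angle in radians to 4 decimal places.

θ₁ = -0.1747, θ₂ = 0.3493, θ₃ = 0.5233

φ1=0.0° → target in arm frame (0.0460, 0.0142)
  A=0.1440, B=-0.2066, C=(l²−L²−A²−y'²−z²)/(2L)=0.1777
  √(A²+B²)=0.2518;  θ1 = -0.9621+0.7874 ≈ -0.1747
rotate P by −φ2: (-0.0107, -0.0469, -0.2066)
  e−x'=0.2007;  (l²−L²−(e−x')²−y'²−z²)/2L = 0.1179
  √(A²+B²)=0.2880;  θ2 = -0.7999+1.1492 ≈ 0.3493
arm 3 (φ=240.0°): x'=-0.0353, y'=0.0327
  e−x'=0.2253;  (l²−L²−(e−x')²−y'²−z²)/2L = 0.0919
  γ=atan2(-0.2066,0.2253)=-0.7421;  ψ=arccos(0.3007)=1.2654;  θ3=γ+ψ≈0.5233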